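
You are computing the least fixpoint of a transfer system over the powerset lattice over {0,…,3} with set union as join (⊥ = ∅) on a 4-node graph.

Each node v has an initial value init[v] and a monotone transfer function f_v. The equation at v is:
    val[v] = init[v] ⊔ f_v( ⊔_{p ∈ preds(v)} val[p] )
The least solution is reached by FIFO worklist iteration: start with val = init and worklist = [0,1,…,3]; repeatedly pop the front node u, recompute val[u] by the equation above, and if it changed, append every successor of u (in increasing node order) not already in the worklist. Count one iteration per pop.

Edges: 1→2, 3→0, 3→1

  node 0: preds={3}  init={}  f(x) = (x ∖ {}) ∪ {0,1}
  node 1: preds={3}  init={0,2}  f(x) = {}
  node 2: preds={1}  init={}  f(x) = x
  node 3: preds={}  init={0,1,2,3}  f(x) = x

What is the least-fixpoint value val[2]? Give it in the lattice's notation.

Iteration log — 4 steps:
  step 1. node 0  ⊔preds={0,1,2,3}  new={0,1,2,3}  old={}  +wl: 
  step 2. node 1  ⊔preds={0,1,2,3}  new={0,2}  stable
  step 3. node 2  ⊔preds={0,2}  new={0,2}  old={}  +wl: 
  step 4. node 3  ⊔preds={}  new={0,1,2,3}  stable

Least fixpoint reached:
  node 0: {0,1,2,3}
  node 1: {0,2}
  node 2: {0,2}
  node 3: {0,1,2,3}

{0,2}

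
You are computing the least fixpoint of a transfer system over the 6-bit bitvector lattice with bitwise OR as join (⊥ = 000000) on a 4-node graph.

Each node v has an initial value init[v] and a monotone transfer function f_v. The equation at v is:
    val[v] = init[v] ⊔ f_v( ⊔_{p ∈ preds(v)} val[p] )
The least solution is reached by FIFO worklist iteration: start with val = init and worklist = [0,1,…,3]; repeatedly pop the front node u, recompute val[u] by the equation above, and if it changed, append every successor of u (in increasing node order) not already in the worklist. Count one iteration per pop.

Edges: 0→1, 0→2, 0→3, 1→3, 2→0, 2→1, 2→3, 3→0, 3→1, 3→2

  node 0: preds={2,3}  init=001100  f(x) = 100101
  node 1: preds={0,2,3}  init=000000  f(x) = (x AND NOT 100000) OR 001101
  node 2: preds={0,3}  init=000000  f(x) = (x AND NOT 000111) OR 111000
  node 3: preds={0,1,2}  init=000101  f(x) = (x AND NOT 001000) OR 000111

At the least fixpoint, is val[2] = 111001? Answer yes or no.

no

Worklist (8 pops):
  #1 pop 0: in=000101 → 101101 (was 001100); enqueue []
  #2 pop 1: in=101101 → 001101 (was 000000); enqueue []
  #3 pop 2: in=101101 → 111000 (was 000000); enqueue [0,1]
  #4 pop 3: in=111101 → 110111 (was 000101); enqueue [2]
  #5 pop 0: in=111111 → 101101 (no change)
  #6 pop 1: in=111111 → 011111 (was 001101); enqueue [3]
  #7 pop 2: in=111111 → 111000 (no change)
  #8 pop 3: in=111111 → 110111 (no change)

Fixpoint:
  val[0] = 101101
  val[1] = 011111
  val[2] = 111000
  val[3] = 110111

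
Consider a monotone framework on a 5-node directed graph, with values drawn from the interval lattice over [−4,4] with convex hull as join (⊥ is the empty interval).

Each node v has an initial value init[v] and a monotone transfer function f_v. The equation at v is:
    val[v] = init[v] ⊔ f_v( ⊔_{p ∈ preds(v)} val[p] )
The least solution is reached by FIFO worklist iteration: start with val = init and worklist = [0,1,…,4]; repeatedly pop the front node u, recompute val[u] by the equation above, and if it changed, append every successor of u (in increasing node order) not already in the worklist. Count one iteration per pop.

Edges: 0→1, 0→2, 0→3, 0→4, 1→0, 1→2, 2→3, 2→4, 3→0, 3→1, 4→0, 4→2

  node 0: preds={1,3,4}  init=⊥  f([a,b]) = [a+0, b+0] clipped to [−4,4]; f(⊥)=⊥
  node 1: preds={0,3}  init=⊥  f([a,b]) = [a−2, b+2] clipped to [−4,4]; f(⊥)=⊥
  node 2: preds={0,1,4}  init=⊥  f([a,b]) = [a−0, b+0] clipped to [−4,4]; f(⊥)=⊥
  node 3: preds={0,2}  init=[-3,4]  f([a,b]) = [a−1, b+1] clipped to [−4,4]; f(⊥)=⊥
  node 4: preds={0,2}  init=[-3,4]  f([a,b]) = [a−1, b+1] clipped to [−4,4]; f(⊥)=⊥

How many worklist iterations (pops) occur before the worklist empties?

Iteration log — 10 steps:
  step 1. node 0  ⊔preds=[-3,4]  new=[-3,4]  old=⊥  +wl: 
  step 2. node 1  ⊔preds=[-3,4]  new=[-4,4]  old=⊥  +wl: 0
  step 3. node 2  ⊔preds=[-4,4]  new=[-4,4]  old=⊥  +wl: 
  step 4. node 3  ⊔preds=[-4,4]  new=[-4,4]  old=[-3,4]  +wl: 1
  step 5. node 4  ⊔preds=[-4,4]  new=[-4,4]  old=[-3,4]  +wl: 2
  step 6. node 0  ⊔preds=[-4,4]  new=[-4,4]  old=[-3,4]  +wl: 3,4
  step 7. node 1  ⊔preds=[-4,4]  new=[-4,4]  stable
  step 8. node 2  ⊔preds=[-4,4]  new=[-4,4]  stable
  step 9. node 3  ⊔preds=[-4,4]  new=[-4,4]  stable
  step 10. node 4  ⊔preds=[-4,4]  new=[-4,4]  stable

Least fixpoint reached:
  node 0: [-4,4]
  node 1: [-4,4]
  node 2: [-4,4]
  node 3: [-4,4]
  node 4: [-4,4]

10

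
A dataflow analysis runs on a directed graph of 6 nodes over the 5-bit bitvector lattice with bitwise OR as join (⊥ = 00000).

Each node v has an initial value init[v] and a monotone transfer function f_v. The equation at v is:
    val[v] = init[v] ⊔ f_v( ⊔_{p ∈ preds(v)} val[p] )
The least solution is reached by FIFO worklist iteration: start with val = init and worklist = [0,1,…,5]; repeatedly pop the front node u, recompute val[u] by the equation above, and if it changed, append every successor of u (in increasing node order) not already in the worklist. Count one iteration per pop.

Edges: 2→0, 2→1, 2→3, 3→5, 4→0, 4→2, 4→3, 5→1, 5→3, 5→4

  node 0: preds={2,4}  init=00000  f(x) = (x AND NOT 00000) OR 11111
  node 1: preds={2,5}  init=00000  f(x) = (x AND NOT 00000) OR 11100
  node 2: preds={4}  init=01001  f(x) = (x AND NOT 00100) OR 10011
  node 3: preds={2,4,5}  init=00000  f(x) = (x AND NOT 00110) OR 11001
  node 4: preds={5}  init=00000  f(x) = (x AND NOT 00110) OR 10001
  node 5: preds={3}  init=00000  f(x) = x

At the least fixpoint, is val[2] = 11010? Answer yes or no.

no

Worklist (14 pops):
  #1 pop 0: in=01001 → 11111 (was 00000); enqueue []
  #2 pop 1: in=01001 → 11101 (was 00000); enqueue []
  #3 pop 2: in=00000 → 11011 (was 01001); enqueue [0,1]
  #4 pop 3: in=11011 → 11001 (was 00000); enqueue []
  #5 pop 4: in=00000 → 10001 (was 00000); enqueue [2,3]
  #6 pop 5: in=11001 → 11001 (was 00000); enqueue [4]
  #7 pop 0: in=11011 → 11111 (no change)
  #8 pop 1: in=11011 → 11111 (was 11101); enqueue []
  #9 pop 2: in=10001 → 11011 (no change)
  #10 pop 3: in=11011 → 11001 (no change)
  #11 pop 4: in=11001 → 11001 (was 10001); enqueue [0,2,3]
  #12 pop 0: in=11011 → 11111 (no change)
  #13 pop 2: in=11001 → 11011 (no change)
  #14 pop 3: in=11011 → 11001 (no change)

Fixpoint:
  val[0] = 11111
  val[1] = 11111
  val[2] = 11011
  val[3] = 11001
  val[4] = 11001
  val[5] = 11001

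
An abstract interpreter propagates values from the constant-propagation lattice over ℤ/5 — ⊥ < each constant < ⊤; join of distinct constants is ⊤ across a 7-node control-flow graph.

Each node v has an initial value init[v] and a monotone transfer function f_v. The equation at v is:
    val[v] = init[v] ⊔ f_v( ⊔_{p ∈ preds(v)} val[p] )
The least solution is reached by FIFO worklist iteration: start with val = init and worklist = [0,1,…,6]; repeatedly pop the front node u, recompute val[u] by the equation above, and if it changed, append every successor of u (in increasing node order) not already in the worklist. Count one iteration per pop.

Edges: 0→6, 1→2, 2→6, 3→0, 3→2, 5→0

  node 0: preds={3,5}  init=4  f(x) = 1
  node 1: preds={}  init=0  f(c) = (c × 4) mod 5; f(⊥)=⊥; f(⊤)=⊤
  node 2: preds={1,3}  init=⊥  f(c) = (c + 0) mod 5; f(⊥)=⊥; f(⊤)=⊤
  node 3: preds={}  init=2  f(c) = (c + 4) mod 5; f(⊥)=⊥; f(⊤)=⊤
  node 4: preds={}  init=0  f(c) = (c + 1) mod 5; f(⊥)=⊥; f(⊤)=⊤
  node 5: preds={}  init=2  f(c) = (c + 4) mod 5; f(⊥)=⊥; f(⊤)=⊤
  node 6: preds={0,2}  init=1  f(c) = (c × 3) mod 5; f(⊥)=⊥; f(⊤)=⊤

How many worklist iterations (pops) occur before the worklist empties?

Iteration log — 7 steps:
  step 1. node 0  ⊔preds=2  new=⊤  old=4  +wl: 
  step 2. node 1  ⊔preds=⊥  new=0  stable
  step 3. node 2  ⊔preds=⊤  new=⊤  old=⊥  +wl: 
  step 4. node 3  ⊔preds=⊥  new=2  stable
  step 5. node 4  ⊔preds=⊥  new=0  stable
  step 6. node 5  ⊔preds=⊥  new=2  stable
  step 7. node 6  ⊔preds=⊤  new=⊤  old=1  +wl: 

Least fixpoint reached:
  node 0: ⊤
  node 1: 0
  node 2: ⊤
  node 3: 2
  node 4: 0
  node 5: 2
  node 6: ⊤

7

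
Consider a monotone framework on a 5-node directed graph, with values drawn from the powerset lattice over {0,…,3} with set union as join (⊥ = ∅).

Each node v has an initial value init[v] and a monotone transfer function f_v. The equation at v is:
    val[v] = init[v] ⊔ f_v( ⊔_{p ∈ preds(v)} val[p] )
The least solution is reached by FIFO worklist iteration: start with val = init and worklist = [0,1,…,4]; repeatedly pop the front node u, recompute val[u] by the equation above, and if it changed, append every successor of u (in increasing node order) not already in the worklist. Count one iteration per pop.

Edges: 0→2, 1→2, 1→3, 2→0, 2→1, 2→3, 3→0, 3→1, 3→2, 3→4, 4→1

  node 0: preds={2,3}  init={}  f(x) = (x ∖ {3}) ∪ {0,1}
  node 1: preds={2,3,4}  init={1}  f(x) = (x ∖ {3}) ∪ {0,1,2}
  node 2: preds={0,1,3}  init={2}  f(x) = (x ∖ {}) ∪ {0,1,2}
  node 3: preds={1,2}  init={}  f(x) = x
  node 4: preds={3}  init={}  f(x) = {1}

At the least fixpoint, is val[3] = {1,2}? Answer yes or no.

no

Trace (8 dequeues):
  [1] u=0 | in {2} | out {0,1,2} | prev {} | push {}
  [2] u=1 | in {2} | out {0,1,2} | prev {1} | push {}
  [3] u=2 | in {0,1,2} | out {0,1,2} | prev {2} | push {0,1}
  [4] u=3 | in {0,1,2} | out {0,1,2} | prev {} | push {2}
  [5] u=4 | in {0,1,2} | out {1} | prev {} | push {}
  [6] u=0 | in {0,1,2} | out {0,1,2} | ==
  [7] u=1 | in {0,1,2} | out {0,1,2} | ==
  [8] u=2 | in {0,1,2} | out {0,1,2} | ==

Converged values:
  [0] {0,1,2}
  [1] {0,1,2}
  [2] {0,1,2}
  [3] {0,1,2}
  [4] {1}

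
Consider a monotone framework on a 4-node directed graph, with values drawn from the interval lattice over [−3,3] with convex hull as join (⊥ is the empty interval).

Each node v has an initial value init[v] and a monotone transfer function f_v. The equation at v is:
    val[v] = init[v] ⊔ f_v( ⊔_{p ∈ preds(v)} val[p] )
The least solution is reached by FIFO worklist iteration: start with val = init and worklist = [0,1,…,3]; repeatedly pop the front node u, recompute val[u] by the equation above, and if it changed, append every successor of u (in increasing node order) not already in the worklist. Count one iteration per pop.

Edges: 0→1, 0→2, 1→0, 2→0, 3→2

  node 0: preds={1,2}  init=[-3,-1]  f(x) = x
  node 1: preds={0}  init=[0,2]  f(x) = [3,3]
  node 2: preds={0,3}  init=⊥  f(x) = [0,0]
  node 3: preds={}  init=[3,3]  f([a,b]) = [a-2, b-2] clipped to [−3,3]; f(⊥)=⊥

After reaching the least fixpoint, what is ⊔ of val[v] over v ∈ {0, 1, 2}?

Iteration log — 7 steps:
  step 1. node 0  ⊔preds=[0,2]  new=[-3,2]  old=[-3,-1]  +wl: 
  step 2. node 1  ⊔preds=[-3,2]  new=[0,3]  old=[0,2]  +wl: 0
  step 3. node 2  ⊔preds=[-3,3]  new=[0,0]  old=⊥  +wl: 
  step 4. node 3  ⊔preds=⊥  new=[3,3]  stable
  step 5. node 0  ⊔preds=[0,3]  new=[-3,3]  old=[-3,2]  +wl: 1,2
  step 6. node 1  ⊔preds=[-3,3]  new=[0,3]  stable
  step 7. node 2  ⊔preds=[-3,3]  new=[0,0]  stable

Least fixpoint reached:
  node 0: [-3,3]
  node 1: [0,3]
  node 2: [0,0]
  node 3: [3,3]

[-3,3]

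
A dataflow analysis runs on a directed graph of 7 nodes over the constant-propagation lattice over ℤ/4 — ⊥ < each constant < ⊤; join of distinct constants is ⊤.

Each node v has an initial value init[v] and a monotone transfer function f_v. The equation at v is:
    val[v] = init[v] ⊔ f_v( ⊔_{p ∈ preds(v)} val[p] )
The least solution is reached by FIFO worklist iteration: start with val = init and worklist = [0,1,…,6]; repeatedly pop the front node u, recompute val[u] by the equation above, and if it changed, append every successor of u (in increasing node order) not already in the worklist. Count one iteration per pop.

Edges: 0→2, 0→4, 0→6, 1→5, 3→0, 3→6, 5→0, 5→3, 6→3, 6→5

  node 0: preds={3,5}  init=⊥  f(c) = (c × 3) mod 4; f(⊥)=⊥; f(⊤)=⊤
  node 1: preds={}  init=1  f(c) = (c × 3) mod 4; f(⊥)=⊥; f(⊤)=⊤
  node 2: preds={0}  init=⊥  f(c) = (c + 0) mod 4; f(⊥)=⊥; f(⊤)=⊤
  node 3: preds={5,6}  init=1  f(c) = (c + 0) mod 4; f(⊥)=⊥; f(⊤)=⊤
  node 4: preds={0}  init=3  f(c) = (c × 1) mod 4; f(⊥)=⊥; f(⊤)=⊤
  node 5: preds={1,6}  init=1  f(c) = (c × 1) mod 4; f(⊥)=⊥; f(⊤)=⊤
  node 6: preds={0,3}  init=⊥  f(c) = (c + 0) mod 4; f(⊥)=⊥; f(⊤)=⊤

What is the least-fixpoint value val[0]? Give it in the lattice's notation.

⊤

Trace (14 dequeues):
  [1] u=0 | in 1 | out 3 | prev ⊥ | push {}
  [2] u=1 | in ⊥ | out 1 | ==
  [3] u=2 | in 3 | out 3 | prev ⊥ | push {}
  [4] u=3 | in 1 | out 1 | ==
  [5] u=4 | in 3 | out 3 | ==
  [6] u=5 | in 1 | out 1 | ==
  [7] u=6 | in ⊤ | out ⊤ | prev ⊥ | push {3,5}
  [8] u=3 | in ⊤ | out ⊤ | prev 1 | push {0,6}
  [9] u=5 | in ⊤ | out ⊤ | prev 1 | push {3}
  [10] u=0 | in ⊤ | out ⊤ | prev 3 | push {2,4}
  [11] u=6 | in ⊤ | out ⊤ | ==
  [12] u=3 | in ⊤ | out ⊤ | ==
  [13] u=2 | in ⊤ | out ⊤ | prev 3 | push {}
  [14] u=4 | in ⊤ | out ⊤ | prev 3 | push {}

Converged values:
  [0] ⊤
  [1] 1
  [2] ⊤
  [3] ⊤
  [4] ⊤
  [5] ⊤
  [6] ⊤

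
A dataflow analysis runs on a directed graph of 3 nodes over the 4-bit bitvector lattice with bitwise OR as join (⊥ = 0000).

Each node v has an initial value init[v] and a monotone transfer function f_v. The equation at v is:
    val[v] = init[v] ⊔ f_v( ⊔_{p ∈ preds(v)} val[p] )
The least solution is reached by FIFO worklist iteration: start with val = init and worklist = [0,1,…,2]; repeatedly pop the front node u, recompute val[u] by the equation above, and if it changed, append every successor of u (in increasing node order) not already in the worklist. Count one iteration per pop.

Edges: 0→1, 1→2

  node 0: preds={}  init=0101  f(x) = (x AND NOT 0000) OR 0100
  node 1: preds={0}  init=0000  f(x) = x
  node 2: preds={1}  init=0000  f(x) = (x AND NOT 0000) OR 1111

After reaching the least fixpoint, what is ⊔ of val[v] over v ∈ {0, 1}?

Iteration log — 3 steps:
  step 1. node 0  ⊔preds=0000  new=0101  stable
  step 2. node 1  ⊔preds=0101  new=0101  old=0000  +wl: 
  step 3. node 2  ⊔preds=0101  new=1111  old=0000  +wl: 

Least fixpoint reached:
  node 0: 0101
  node 1: 0101
  node 2: 1111

0101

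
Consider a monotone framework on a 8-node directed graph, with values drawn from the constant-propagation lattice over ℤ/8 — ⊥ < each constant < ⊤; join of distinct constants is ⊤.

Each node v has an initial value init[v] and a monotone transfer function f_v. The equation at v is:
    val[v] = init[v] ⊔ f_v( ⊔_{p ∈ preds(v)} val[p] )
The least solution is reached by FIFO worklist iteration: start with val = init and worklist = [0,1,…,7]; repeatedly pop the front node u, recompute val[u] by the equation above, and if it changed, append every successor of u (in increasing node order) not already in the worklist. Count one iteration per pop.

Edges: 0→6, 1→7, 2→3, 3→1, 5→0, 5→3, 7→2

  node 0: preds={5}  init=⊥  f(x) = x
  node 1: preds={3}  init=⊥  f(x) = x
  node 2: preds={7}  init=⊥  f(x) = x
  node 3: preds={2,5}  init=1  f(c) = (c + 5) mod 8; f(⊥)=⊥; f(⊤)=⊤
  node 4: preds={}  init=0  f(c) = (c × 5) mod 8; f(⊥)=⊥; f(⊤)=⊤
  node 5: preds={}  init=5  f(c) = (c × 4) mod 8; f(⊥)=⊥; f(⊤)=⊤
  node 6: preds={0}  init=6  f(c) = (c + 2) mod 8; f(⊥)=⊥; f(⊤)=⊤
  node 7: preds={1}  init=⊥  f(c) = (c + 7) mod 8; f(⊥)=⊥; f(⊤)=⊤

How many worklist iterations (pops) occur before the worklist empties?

Trace (14 dequeues):
  [1] u=0 | in 5 | out 5 | prev ⊥ | push {}
  [2] u=1 | in 1 | out 1 | prev ⊥ | push {}
  [3] u=2 | in ⊥ | out ⊥ | ==
  [4] u=3 | in 5 | out ⊤ | prev 1 | push {1}
  [5] u=4 | in ⊥ | out 0 | ==
  [6] u=5 | in ⊥ | out 5 | ==
  [7] u=6 | in 5 | out ⊤ | prev 6 | push {}
  [8] u=7 | in 1 | out 0 | prev ⊥ | push {2}
  [9] u=1 | in ⊤ | out ⊤ | prev 1 | push {7}
  [10] u=2 | in 0 | out 0 | prev ⊥ | push {3}
  [11] u=7 | in ⊤ | out ⊤ | prev 0 | push {2}
  [12] u=3 | in ⊤ | out ⊤ | ==
  [13] u=2 | in ⊤ | out ⊤ | prev 0 | push {3}
  [14] u=3 | in ⊤ | out ⊤ | ==

Converged values:
  [0] 5
  [1] ⊤
  [2] ⊤
  [3] ⊤
  [4] 0
  [5] 5
  [6] ⊤
  [7] ⊤

14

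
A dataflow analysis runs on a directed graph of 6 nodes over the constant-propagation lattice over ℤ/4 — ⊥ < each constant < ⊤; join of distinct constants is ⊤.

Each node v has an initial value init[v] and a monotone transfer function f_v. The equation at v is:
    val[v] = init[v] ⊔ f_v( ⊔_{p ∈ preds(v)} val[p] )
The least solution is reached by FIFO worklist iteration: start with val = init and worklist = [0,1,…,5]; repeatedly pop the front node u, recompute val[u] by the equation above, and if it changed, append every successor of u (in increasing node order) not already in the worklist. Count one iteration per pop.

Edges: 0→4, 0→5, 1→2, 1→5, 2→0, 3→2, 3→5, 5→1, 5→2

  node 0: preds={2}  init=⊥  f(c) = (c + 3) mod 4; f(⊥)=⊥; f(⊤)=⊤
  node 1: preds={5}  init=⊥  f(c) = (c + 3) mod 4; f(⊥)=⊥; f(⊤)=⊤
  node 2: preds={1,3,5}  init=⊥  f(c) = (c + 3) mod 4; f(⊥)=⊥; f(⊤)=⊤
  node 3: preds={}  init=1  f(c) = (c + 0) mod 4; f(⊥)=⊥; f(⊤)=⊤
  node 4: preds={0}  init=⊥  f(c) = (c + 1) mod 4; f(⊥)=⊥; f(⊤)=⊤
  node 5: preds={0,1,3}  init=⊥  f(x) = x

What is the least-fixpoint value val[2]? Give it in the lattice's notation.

Iteration log — 16 steps:
  step 1. node 0  ⊔preds=⊥  new=⊥  stable
  step 2. node 1  ⊔preds=⊥  new=⊥  stable
  step 3. node 2  ⊔preds=1  new=0  old=⊥  +wl: 0
  step 4. node 3  ⊔preds=⊥  new=1  stable
  step 5. node 4  ⊔preds=⊥  new=⊥  stable
  step 6. node 5  ⊔preds=1  new=1  old=⊥  +wl: 1,2
  step 7. node 0  ⊔preds=0  new=3  old=⊥  +wl: 4,5
  step 8. node 1  ⊔preds=1  new=0  old=⊥  +wl: 
  step 9. node 2  ⊔preds=⊤  new=⊤  old=0  +wl: 0
  step 10. node 4  ⊔preds=3  new=0  old=⊥  +wl: 
  step 11. node 5  ⊔preds=⊤  new=⊤  old=1  +wl: 1,2
  step 12. node 0  ⊔preds=⊤  new=⊤  old=3  +wl: 4,5
  step 13. node 1  ⊔preds=⊤  new=⊤  old=0  +wl: 
  step 14. node 2  ⊔preds=⊤  new=⊤  stable
  step 15. node 4  ⊔preds=⊤  new=⊤  old=0  +wl: 
  step 16. node 5  ⊔preds=⊤  new=⊤  stable

Least fixpoint reached:
  node 0: ⊤
  node 1: ⊤
  node 2: ⊤
  node 3: 1
  node 4: ⊤
  node 5: ⊤

⊤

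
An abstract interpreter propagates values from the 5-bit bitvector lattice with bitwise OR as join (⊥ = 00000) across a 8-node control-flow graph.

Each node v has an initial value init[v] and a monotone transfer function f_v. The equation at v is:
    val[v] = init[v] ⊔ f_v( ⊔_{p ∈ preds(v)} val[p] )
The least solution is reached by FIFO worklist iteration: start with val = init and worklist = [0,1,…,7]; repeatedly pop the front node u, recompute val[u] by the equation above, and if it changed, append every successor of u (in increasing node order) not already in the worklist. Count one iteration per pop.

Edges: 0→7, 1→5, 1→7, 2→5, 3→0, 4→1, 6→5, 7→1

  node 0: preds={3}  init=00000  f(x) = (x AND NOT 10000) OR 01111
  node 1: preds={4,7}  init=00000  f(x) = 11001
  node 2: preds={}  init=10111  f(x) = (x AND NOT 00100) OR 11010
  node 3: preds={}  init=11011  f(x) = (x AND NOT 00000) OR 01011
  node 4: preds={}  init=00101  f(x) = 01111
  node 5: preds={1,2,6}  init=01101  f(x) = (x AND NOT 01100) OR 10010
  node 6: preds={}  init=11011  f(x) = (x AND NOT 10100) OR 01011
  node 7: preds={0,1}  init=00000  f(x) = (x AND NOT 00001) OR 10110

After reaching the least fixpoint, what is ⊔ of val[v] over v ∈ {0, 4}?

Worklist (9 pops):
  #1 pop 0: in=11011 → 01111 (was 00000); enqueue []
  #2 pop 1: in=00101 → 11001 (was 00000); enqueue []
  #3 pop 2: in=00000 → 11111 (was 10111); enqueue []
  #4 pop 3: in=00000 → 11011 (no change)
  #5 pop 4: in=00000 → 01111 (was 00101); enqueue [1]
  #6 pop 5: in=11111 → 11111 (was 01101); enqueue []
  #7 pop 6: in=00000 → 11011 (no change)
  #8 pop 7: in=11111 → 11110 (was 00000); enqueue []
  #9 pop 1: in=11111 → 11001 (no change)

Fixpoint:
  val[0] = 01111
  val[1] = 11001
  val[2] = 11111
  val[3] = 11011
  val[4] = 01111
  val[5] = 11111
  val[6] = 11011
  val[7] = 11110

01111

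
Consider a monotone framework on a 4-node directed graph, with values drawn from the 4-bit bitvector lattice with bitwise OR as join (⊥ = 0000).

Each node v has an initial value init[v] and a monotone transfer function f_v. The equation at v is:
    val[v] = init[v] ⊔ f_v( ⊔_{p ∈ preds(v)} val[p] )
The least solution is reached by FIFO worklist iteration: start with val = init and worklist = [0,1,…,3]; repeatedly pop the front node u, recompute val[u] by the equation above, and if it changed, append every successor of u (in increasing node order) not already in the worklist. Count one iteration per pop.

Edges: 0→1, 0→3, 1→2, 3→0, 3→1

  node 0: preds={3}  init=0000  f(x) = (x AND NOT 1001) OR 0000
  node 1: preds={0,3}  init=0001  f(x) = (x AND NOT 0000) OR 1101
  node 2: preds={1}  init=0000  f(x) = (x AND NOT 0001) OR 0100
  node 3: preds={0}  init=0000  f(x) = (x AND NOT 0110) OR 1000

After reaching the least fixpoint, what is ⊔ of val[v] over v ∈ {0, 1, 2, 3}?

Trace (6 dequeues):
  [1] u=0 | in 0000 | out 0000 | ==
  [2] u=1 | in 0000 | out 1101 | prev 0001 | push {}
  [3] u=2 | in 1101 | out 1100 | prev 0000 | push {}
  [4] u=3 | in 0000 | out 1000 | prev 0000 | push {0,1}
  [5] u=0 | in 1000 | out 0000 | ==
  [6] u=1 | in 1000 | out 1101 | ==

Converged values:
  [0] 0000
  [1] 1101
  [2] 1100
  [3] 1000

1101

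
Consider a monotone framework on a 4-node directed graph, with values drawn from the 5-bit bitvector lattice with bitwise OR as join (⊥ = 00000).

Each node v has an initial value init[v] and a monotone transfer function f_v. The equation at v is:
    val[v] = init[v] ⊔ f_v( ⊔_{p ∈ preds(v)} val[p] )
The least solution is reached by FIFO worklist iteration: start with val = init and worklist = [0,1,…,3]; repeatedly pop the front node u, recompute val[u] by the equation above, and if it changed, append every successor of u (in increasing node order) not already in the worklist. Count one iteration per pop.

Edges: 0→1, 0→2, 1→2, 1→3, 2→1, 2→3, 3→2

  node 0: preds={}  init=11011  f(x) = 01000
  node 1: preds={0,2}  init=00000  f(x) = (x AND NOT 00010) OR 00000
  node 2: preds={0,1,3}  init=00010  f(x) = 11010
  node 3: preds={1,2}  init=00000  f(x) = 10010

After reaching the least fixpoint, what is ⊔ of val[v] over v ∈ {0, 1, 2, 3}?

Worklist (6 pops):
  #1 pop 0: in=00000 → 11011 (no change)
  #2 pop 1: in=11011 → 11001 (was 00000); enqueue []
  #3 pop 2: in=11011 → 11010 (was 00010); enqueue [1]
  #4 pop 3: in=11011 → 10010 (was 00000); enqueue [2]
  #5 pop 1: in=11011 → 11001 (no change)
  #6 pop 2: in=11011 → 11010 (no change)

Fixpoint:
  val[0] = 11011
  val[1] = 11001
  val[2] = 11010
  val[3] = 10010

11011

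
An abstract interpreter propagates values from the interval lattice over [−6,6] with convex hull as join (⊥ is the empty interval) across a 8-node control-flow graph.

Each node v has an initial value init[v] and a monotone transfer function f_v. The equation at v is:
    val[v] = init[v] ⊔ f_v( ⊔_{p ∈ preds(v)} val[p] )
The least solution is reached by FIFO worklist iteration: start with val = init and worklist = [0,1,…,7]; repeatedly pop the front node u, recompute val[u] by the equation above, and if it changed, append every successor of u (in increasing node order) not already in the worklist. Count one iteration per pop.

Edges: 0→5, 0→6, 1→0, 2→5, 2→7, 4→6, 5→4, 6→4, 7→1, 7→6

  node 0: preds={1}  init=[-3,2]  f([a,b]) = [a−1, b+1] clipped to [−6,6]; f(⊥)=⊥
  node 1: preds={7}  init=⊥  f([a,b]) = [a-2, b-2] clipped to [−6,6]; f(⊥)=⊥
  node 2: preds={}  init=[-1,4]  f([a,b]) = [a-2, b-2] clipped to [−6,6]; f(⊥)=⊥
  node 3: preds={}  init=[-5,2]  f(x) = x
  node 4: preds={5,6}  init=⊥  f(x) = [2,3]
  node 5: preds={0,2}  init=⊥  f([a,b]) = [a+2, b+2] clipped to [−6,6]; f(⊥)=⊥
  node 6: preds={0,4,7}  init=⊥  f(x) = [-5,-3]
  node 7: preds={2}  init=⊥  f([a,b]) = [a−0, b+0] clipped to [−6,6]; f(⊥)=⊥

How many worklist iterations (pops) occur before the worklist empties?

Trace (15 dequeues):
  [1] u=0 | in ⊥ | out [-3,2] | ==
  [2] u=1 | in ⊥ | out ⊥ | ==
  [3] u=2 | in ⊥ | out [-1,4] | ==
  [4] u=3 | in ⊥ | out [-5,2] | ==
  [5] u=4 | in ⊥ | out [2,3] | prev ⊥ | push {}
  [6] u=5 | in [-3,4] | out [-1,6] | prev ⊥ | push {4}
  [7] u=6 | in [-3,3] | out [-5,-3] | prev ⊥ | push {}
  [8] u=7 | in [-1,4] | out [-1,4] | prev ⊥ | push {1,6}
  [9] u=4 | in [-5,6] | out [2,3] | ==
  [10] u=1 | in [-1,4] | out [-3,2] | prev ⊥ | push {0}
  [11] u=6 | in [-3,4] | out [-5,-3] | ==
  [12] u=0 | in [-3,2] | out [-4,3] | prev [-3,2] | push {5,6}
  [13] u=5 | in [-4,4] | out [-2,6] | prev [-1,6] | push {4}
  [14] u=6 | in [-4,4] | out [-5,-3] | ==
  [15] u=4 | in [-5,6] | out [2,3] | ==

Converged values:
  [0] [-4,3]
  [1] [-3,2]
  [2] [-1,4]
  [3] [-5,2]
  [4] [2,3]
  [5] [-2,6]
  [6] [-5,-3]
  [7] [-1,4]

15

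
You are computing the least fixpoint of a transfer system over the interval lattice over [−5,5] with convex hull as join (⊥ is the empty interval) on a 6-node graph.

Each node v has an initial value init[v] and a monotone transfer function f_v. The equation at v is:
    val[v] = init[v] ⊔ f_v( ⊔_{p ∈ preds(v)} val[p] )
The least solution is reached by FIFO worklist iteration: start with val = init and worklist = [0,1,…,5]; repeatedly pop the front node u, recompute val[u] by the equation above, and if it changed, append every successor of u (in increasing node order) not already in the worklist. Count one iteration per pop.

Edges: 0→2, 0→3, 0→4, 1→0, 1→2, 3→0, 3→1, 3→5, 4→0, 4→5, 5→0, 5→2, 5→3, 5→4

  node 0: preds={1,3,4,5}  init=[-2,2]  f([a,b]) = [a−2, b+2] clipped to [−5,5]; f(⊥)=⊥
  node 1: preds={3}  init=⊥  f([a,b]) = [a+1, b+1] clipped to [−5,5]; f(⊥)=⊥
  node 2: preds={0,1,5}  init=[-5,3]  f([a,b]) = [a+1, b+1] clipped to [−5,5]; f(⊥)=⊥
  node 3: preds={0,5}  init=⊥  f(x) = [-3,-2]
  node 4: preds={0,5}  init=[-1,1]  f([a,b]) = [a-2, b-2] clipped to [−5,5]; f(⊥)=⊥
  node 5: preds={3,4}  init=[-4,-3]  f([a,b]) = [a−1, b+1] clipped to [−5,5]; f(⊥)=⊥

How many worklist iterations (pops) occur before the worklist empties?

Trace (23 dequeues):
  [1] u=0 | in [-4,1] | out [-5,3] | prev [-2,2] | push {}
  [2] u=1 | in ⊥ | out ⊥ | ==
  [3] u=2 | in [-5,3] | out [-5,4] | prev [-5,3] | push {}
  [4] u=3 | in [-5,3] | out [-3,-2] | prev ⊥ | push {0,1}
  [5] u=4 | in [-5,3] | out [-5,1] | prev [-1,1] | push {}
  [6] u=5 | in [-5,1] | out [-5,2] | prev [-4,-3] | push {2,3,4}
  [7] u=0 | in [-5,2] | out [-5,4] | prev [-5,3] | push {}
  [8] u=1 | in [-3,-2] | out [-2,-1] | prev ⊥ | push {0}
  [9] u=2 | in [-5,4] | out [-5,5] | prev [-5,4] | push {}
  [10] u=3 | in [-5,4] | out [-3,-2] | ==
  [11] u=4 | in [-5,4] | out [-5,2] | prev [-5,1] | push {5}
  [12] u=0 | in [-5,2] | out [-5,4] | ==
  [13] u=5 | in [-5,2] | out [-5,3] | prev [-5,2] | push {0,2,3,4}
  [14] u=0 | in [-5,3] | out [-5,5] | prev [-5,4] | push {}
  [15] u=2 | in [-5,5] | out [-5,5] | ==
  [16] u=3 | in [-5,5] | out [-3,-2] | ==
  [17] u=4 | in [-5,5] | out [-5,3] | prev [-5,2] | push {0,5}
  [18] u=0 | in [-5,3] | out [-5,5] | ==
  [19] u=5 | in [-5,3] | out [-5,4] | prev [-5,3] | push {0,2,3,4}
  [20] u=0 | in [-5,4] | out [-5,5] | ==
  [21] u=2 | in [-5,5] | out [-5,5] | ==
  [22] u=3 | in [-5,5] | out [-3,-2] | ==
  [23] u=4 | in [-5,5] | out [-5,3] | ==

Converged values:
  [0] [-5,5]
  [1] [-2,-1]
  [2] [-5,5]
  [3] [-3,-2]
  [4] [-5,3]
  [5] [-5,4]

23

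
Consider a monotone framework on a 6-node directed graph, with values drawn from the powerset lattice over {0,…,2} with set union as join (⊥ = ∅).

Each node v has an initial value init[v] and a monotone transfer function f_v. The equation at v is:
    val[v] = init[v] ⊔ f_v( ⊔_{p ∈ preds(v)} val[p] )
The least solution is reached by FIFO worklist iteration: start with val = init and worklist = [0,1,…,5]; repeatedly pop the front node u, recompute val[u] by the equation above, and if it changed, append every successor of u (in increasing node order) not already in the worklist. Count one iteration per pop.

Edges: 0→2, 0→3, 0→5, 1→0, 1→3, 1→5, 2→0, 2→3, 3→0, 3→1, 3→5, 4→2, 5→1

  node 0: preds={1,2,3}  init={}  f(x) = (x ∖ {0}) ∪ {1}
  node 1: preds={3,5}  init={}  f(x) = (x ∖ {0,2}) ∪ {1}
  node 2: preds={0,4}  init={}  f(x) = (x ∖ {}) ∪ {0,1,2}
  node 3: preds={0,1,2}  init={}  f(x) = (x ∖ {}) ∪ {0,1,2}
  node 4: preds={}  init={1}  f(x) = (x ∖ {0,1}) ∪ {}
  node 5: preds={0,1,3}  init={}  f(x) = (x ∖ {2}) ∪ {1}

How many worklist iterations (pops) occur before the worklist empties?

11

Trace (11 dequeues):
  [1] u=0 | in {} | out {1} | prev {} | push {}
  [2] u=1 | in {} | out {1} | prev {} | push {0}
  [3] u=2 | in {1} | out {0,1,2} | prev {} | push {}
  [4] u=3 | in {0,1,2} | out {0,1,2} | prev {} | push {1}
  [5] u=4 | in {} | out {1} | ==
  [6] u=5 | in {0,1,2} | out {0,1} | prev {} | push {}
  [7] u=0 | in {0,1,2} | out {1,2} | prev {1} | push {2,3,5}
  [8] u=1 | in {0,1,2} | out {1} | ==
  [9] u=2 | in {1,2} | out {0,1,2} | ==
  [10] u=3 | in {0,1,2} | out {0,1,2} | ==
  [11] u=5 | in {0,1,2} | out {0,1} | ==

Converged values:
  [0] {1,2}
  [1] {1}
  [2] {0,1,2}
  [3] {0,1,2}
  [4] {1}
  [5] {0,1}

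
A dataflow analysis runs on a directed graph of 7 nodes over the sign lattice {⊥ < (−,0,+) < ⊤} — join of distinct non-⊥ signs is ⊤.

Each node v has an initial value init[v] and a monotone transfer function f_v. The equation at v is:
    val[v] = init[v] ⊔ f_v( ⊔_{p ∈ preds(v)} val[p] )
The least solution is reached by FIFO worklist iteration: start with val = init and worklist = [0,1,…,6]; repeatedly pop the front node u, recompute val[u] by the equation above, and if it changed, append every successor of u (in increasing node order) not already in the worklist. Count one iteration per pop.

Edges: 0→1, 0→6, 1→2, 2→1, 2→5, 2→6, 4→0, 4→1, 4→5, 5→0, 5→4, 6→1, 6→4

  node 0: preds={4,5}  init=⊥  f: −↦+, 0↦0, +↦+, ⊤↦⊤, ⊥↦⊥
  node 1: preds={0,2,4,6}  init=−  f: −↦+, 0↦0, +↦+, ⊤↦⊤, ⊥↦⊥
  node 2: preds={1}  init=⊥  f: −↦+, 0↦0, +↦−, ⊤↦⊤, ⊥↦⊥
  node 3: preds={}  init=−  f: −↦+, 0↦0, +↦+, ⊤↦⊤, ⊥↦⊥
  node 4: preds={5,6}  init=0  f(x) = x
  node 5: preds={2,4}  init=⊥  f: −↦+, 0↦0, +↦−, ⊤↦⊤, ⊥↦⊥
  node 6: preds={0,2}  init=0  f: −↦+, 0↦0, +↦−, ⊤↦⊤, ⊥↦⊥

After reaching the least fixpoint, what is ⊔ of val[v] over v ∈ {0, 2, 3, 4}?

Trace (14 dequeues):
  [1] u=0 | in 0 | out 0 | prev ⊥ | push {}
  [2] u=1 | in 0 | out ⊤ | prev − | push {}
  [3] u=2 | in ⊤ | out ⊤ | prev ⊥ | push {1}
  [4] u=3 | in ⊥ | out − | ==
  [5] u=4 | in 0 | out 0 | ==
  [6] u=5 | in ⊤ | out ⊤ | prev ⊥ | push {0,4}
  [7] u=6 | in ⊤ | out ⊤ | prev 0 | push {}
  [8] u=1 | in ⊤ | out ⊤ | ==
  [9] u=0 | in ⊤ | out ⊤ | prev 0 | push {1,6}
  [10] u=4 | in ⊤ | out ⊤ | prev 0 | push {0,5}
  [11] u=1 | in ⊤ | out ⊤ | ==
  [12] u=6 | in ⊤ | out ⊤ | ==
  [13] u=0 | in ⊤ | out ⊤ | ==
  [14] u=5 | in ⊤ | out ⊤ | ==

Converged values:
  [0] ⊤
  [1] ⊤
  [2] ⊤
  [3] −
  [4] ⊤
  [5] ⊤
  [6] ⊤

⊤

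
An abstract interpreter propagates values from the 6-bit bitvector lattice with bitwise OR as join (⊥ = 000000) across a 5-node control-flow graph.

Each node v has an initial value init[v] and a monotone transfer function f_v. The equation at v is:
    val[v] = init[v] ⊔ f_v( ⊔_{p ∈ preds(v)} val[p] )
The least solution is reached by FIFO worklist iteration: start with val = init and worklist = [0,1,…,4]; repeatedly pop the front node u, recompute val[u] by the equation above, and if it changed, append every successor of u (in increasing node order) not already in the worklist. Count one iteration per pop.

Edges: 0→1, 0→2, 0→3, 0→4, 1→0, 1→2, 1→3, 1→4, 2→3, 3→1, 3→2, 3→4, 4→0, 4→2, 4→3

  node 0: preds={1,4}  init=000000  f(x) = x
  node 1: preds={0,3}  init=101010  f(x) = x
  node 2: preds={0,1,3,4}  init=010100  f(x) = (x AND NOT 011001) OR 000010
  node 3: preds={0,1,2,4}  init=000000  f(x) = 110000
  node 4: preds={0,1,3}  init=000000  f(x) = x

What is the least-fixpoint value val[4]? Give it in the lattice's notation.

Trace (12 dequeues):
  [1] u=0 | in 101010 | out 101010 | prev 000000 | push {}
  [2] u=1 | in 101010 | out 101010 | ==
  [3] u=2 | in 101010 | out 110110 | prev 010100 | push {}
  [4] u=3 | in 111110 | out 110000 | prev 000000 | push {1,2}
  [5] u=4 | in 111010 | out 111010 | prev 000000 | push {0,3}
  [6] u=1 | in 111010 | out 111010 | prev 101010 | push {4}
  [7] u=2 | in 111010 | out 110110 | ==
  [8] u=0 | in 111010 | out 111010 | prev 101010 | push {1,2}
  [9] u=3 | in 111110 | out 110000 | ==
  [10] u=4 | in 111010 | out 111010 | ==
  [11] u=1 | in 111010 | out 111010 | ==
  [12] u=2 | in 111010 | out 110110 | ==

Converged values:
  [0] 111010
  [1] 111010
  [2] 110110
  [3] 110000
  [4] 111010

111010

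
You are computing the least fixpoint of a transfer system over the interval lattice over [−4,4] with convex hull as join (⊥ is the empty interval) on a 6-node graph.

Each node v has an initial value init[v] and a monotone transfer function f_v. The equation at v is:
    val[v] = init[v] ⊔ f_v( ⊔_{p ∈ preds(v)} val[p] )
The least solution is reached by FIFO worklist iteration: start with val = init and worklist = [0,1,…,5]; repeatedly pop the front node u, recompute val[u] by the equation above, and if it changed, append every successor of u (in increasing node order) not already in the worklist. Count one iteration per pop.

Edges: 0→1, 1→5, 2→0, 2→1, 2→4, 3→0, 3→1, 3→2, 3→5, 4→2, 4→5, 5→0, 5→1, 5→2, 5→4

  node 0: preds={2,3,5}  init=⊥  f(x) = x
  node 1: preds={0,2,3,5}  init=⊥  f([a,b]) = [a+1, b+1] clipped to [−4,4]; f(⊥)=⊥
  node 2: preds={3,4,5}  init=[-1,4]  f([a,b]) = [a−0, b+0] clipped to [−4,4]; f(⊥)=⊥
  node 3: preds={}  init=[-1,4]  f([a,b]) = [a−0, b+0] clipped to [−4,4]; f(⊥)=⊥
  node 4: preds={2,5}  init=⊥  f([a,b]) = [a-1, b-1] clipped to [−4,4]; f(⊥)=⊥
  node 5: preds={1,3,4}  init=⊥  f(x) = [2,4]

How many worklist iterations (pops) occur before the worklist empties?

21

Worklist (21 pops):
  #1 pop 0: in=[-1,4] → [-1,4] (was ⊥); enqueue []
  #2 pop 1: in=[-1,4] → [0,4] (was ⊥); enqueue []
  #3 pop 2: in=[-1,4] → [-1,4] (no change)
  #4 pop 3: in=⊥ → [-1,4] (no change)
  #5 pop 4: in=[-1,4] → [-2,3] (was ⊥); enqueue [2]
  #6 pop 5: in=[-2,4] → [2,4] (was ⊥); enqueue [0,1,4]
  #7 pop 2: in=[-2,4] → [-2,4] (was [-1,4]); enqueue []
  #8 pop 0: in=[-2,4] → [-2,4] (was [-1,4]); enqueue []
  #9 pop 1: in=[-2,4] → [-1,4] (was [0,4]); enqueue [5]
  #10 pop 4: in=[-2,4] → [-3,3] (was [-2,3]); enqueue [2]
  #11 pop 5: in=[-3,4] → [2,4] (no change)
  #12 pop 2: in=[-3,4] → [-3,4] (was [-2,4]); enqueue [0,1,4]
  #13 pop 0: in=[-3,4] → [-3,4] (was [-2,4]); enqueue []
  #14 pop 1: in=[-3,4] → [-2,4] (was [-1,4]); enqueue [5]
  #15 pop 4: in=[-3,4] → [-4,3] (was [-3,3]); enqueue [2]
  #16 pop 5: in=[-4,4] → [2,4] (no change)
  #17 pop 2: in=[-4,4] → [-4,4] (was [-3,4]); enqueue [0,1,4]
  #18 pop 0: in=[-4,4] → [-4,4] (was [-3,4]); enqueue []
  #19 pop 1: in=[-4,4] → [-3,4] (was [-2,4]); enqueue [5]
  #20 pop 4: in=[-4,4] → [-4,3] (no change)
  #21 pop 5: in=[-4,4] → [2,4] (no change)

Fixpoint:
  val[0] = [-4,4]
  val[1] = [-3,4]
  val[2] = [-4,4]
  val[3] = [-1,4]
  val[4] = [-4,3]
  val[5] = [2,4]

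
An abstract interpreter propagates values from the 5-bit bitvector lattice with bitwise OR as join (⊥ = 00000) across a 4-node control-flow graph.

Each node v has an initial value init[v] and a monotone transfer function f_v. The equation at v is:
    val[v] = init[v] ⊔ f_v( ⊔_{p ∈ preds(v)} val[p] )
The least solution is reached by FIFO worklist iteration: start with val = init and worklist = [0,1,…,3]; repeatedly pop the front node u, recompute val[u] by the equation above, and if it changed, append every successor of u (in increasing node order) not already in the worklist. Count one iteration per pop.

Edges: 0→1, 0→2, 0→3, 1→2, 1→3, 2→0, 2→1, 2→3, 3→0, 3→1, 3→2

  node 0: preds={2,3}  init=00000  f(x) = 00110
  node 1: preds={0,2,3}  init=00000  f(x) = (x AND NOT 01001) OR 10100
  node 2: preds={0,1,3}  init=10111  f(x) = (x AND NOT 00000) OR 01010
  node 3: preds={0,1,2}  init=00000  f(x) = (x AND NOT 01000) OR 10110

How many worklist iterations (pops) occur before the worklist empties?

7

Worklist (7 pops):
  #1 pop 0: in=10111 → 00110 (was 00000); enqueue []
  #2 pop 1: in=10111 → 10110 (was 00000); enqueue []
  #3 pop 2: in=10110 → 11111 (was 10111); enqueue [0,1]
  #4 pop 3: in=11111 → 10111 (was 00000); enqueue [2]
  #5 pop 0: in=11111 → 00110 (no change)
  #6 pop 1: in=11111 → 10110 (no change)
  #7 pop 2: in=10111 → 11111 (no change)

Fixpoint:
  val[0] = 00110
  val[1] = 10110
  val[2] = 11111
  val[3] = 10111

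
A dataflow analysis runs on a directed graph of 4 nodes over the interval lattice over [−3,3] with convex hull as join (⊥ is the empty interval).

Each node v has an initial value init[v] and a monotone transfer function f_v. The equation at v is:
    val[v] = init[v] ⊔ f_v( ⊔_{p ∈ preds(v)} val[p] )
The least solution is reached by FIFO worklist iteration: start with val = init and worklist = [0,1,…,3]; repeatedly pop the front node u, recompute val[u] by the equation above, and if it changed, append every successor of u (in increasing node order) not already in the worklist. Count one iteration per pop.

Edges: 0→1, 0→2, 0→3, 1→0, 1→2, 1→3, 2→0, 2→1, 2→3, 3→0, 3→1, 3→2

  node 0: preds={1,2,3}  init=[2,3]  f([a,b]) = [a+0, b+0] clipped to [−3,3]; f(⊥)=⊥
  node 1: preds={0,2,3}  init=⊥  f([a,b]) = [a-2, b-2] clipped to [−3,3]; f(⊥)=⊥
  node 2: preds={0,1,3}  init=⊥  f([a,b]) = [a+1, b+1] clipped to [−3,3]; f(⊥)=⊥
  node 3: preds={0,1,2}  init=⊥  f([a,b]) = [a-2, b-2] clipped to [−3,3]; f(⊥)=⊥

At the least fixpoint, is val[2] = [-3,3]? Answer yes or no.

no

Worklist (12 pops):
  #1 pop 0: in=⊥ → [2,3] (no change)
  #2 pop 1: in=[2,3] → [0,1] (was ⊥); enqueue [0]
  #3 pop 2: in=[0,3] → [1,3] (was ⊥); enqueue [1]
  #4 pop 3: in=[0,3] → [-2,1] (was ⊥); enqueue [2]
  #5 pop 0: in=[-2,3] → [-2,3] (was [2,3]); enqueue [3]
  #6 pop 1: in=[-2,3] → [-3,1] (was [0,1]); enqueue [0]
  #7 pop 2: in=[-3,3] → [-2,3] (was [1,3]); enqueue [1]
  #8 pop 3: in=[-3,3] → [-3,1] (was [-2,1]); enqueue [2]
  #9 pop 0: in=[-3,3] → [-3,3] (was [-2,3]); enqueue [3]
  #10 pop 1: in=[-3,3] → [-3,1] (no change)
  #11 pop 2: in=[-3,3] → [-2,3] (no change)
  #12 pop 3: in=[-3,3] → [-3,1] (no change)

Fixpoint:
  val[0] = [-3,3]
  val[1] = [-3,1]
  val[2] = [-2,3]
  val[3] = [-3,1]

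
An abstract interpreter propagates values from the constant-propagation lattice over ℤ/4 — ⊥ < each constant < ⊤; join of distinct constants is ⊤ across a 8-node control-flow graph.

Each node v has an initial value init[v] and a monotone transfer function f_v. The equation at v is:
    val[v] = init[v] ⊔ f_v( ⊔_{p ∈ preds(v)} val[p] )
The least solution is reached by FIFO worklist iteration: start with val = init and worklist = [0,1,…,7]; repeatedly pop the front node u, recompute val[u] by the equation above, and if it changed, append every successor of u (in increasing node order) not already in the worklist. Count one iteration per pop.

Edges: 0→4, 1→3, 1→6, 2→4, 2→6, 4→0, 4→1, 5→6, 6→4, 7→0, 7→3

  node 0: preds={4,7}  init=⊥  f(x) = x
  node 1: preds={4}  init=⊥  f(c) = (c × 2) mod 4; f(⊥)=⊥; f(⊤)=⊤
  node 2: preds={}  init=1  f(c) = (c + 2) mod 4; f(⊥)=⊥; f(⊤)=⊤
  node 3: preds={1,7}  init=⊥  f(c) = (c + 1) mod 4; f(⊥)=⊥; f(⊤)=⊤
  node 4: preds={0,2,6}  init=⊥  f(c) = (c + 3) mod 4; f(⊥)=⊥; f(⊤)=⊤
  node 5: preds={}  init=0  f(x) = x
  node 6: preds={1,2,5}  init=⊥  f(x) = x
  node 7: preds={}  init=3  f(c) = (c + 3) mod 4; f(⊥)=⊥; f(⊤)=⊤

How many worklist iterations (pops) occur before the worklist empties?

13

Worklist (13 pops):
  #1 pop 0: in=3 → 3 (was ⊥); enqueue []
  #2 pop 1: in=⊥ → ⊥ (no change)
  #3 pop 2: in=⊥ → 1 (no change)
  #4 pop 3: in=3 → 0 (was ⊥); enqueue []
  #5 pop 4: in=⊤ → ⊤ (was ⊥); enqueue [0,1]
  #6 pop 5: in=⊥ → 0 (no change)
  #7 pop 6: in=⊤ → ⊤ (was ⊥); enqueue [4]
  #8 pop 7: in=⊥ → 3 (no change)
  #9 pop 0: in=⊤ → ⊤ (was 3); enqueue []
  #10 pop 1: in=⊤ → ⊤ (was ⊥); enqueue [3,6]
  #11 pop 4: in=⊤ → ⊤ (no change)
  #12 pop 3: in=⊤ → ⊤ (was 0); enqueue []
  #13 pop 6: in=⊤ → ⊤ (no change)

Fixpoint:
  val[0] = ⊤
  val[1] = ⊤
  val[2] = 1
  val[3] = ⊤
  val[4] = ⊤
  val[5] = 0
  val[6] = ⊤
  val[7] = 3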